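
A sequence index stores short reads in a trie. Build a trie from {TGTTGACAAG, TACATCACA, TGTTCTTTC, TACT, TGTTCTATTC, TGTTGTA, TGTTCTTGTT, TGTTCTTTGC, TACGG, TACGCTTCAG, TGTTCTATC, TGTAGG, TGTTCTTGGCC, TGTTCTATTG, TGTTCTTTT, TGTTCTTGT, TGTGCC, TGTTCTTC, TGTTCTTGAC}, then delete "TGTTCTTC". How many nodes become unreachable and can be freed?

1

Walk "TGTTCTTC" from the leaf back toward the root, removing each node that no remaining word uses.
The suffix "C" (1 node) is used only by "TGTTCTTC"; the node for "TGTTCTT" still has the child "T", so pruning stops there.
Nodes removed: 1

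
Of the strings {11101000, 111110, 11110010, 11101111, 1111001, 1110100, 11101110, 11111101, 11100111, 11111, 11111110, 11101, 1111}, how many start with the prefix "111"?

13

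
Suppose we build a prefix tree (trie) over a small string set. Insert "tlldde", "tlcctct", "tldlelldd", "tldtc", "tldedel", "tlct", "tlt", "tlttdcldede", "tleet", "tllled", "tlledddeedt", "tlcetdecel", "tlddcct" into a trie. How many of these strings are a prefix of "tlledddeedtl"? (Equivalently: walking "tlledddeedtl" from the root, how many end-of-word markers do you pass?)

Walk "tlledddeedtl" from the root; an end-of-word marker is hit whenever a stored word is a prefix of "tlledddeedtl".
Prefixes of the query that are stored words: "tlledddeedt"
Count: 1

1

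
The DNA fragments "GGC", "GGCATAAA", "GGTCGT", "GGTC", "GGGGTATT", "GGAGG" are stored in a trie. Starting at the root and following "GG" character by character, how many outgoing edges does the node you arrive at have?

4

Follow the path "GG" to its node, then look at its outgoing edges.
Distinct next characters after "GG": A, C, G, T.
That node has 4 child edges.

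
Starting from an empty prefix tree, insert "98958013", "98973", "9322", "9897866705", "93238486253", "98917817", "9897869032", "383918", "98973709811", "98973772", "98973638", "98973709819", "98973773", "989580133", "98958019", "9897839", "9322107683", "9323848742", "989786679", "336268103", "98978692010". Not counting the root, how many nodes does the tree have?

Trace insertions, counting only characters that open a new branch:
  "98958013" → 8 new (9, 8, 9, 5, 8, 0, 1, 3)
  "98973" → prefix "989" already present; 2 new (7, 3)
  "9322" → prefix "9" already present; 3 new (3, 2, 2)
  "9897866705" → prefix "9897" already present; 6 new (8, 6, 6, 7, 0, 5)
  "93238486253" → prefix "932" already present; 8 new (3, 8, 4, 8, 6, 2, 5, 3)
  "98917817" → prefix "989" already present; 5 new (1, 7, 8, 1, 7)
  "9897869032" → prefix "989786" already present; 4 new (9, 0, 3, 2)
  "383918" → 6 new (3, 8, 3, 9, 1, 8)
  "98973709811" → prefix "98973" already present; 6 new (7, 0, 9, 8, 1, 1)
  "98973772" → prefix "989737" already present; 2 new (7, 2)
  "98973638" → prefix "98973" already present; 3 new (6, 3, 8)
  "98973709819" → prefix "9897370981" already present; 1 new (9)
  "98973773" → prefix "9897377" already present; 1 new (3)
  "989580133" → prefix "98958013" already present; 1 new (3)
  "98958019" → prefix "9895801" already present; 1 new (9)
  "9897839" → prefix "98978" already present; 2 new (3, 9)
  "9322107683" → prefix "9322" already present; 6 new (1, 0, 7, 6, 8, 3)
  "9323848742" → prefix "9323848" already present; 3 new (7, 4, 2)
  "989786679" → prefix "98978667" already present; 1 new (9)
  "336268103" → prefix "3" already present; 8 new (3, 6, 2, 6, 8, 1, 0, 3)
  "98978692010" → prefix "9897869" already present; 4 new (2, 0, 1, 0)
Total nodes = 8 + 2 + 3 + 6 + 8 + 5 + 4 + 6 + 6 + 2 + 3 + 1 + 1 + 1 + 1 + 2 + 6 + 3 + 1 + 8 + 4 = 81

81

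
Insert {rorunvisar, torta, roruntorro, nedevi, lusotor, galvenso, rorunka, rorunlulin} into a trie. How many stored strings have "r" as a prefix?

Walk to "r"; the words in its subtree are exactly those with that prefix.
Words under "r": rorunka, rorunlulin, roruntorro, rorunvisar
Count: 4

4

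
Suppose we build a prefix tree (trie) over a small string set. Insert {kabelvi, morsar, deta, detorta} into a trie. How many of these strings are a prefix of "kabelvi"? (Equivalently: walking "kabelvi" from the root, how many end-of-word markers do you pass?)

1

Check each prefix of "kabelvi" against the stored set — each match is an end-marker on the path.
Prefixes of the query that are stored words: "kabelvi"
Count: 1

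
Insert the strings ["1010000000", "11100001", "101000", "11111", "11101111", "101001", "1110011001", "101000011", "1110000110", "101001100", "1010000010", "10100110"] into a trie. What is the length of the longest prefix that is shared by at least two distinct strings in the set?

Look for the deepest trie node that still has at least two words in its subtree.
e.g. "1010000000" and "1010000010" share the prefix "10100000" of length 8; no pair shares a longer one.
Longest shared-prefix length: 8

8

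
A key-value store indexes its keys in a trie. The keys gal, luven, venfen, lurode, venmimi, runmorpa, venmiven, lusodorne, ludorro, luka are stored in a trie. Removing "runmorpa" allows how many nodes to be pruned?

8

Walk "runmorpa" from the leaf back toward the root, removing each node that no remaining word uses.
No other word shares any prefix with "runmorpa", so all 8 of its nodes go.
Nodes removed: 8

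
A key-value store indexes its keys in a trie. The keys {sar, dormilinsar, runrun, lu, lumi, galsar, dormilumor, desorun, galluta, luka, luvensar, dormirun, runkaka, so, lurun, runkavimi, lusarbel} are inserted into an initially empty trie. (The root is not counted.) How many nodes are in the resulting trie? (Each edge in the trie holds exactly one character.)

Trace insertions, counting only characters that open a new branch:
  "sar" → 3 new (s, a, r)
  "dormilinsar" → 11 new (d, o, r, m, i, l, i, n, s, a, r)
  "runrun" → 6 new (r, u, n, r, u, n)
  "lu" → 2 new (l, u)
  "lumi" → prefix "lu" already present; 2 new (m, i)
  "galsar" → 6 new (g, a, l, s, a, r)
  "dormilumor" → prefix "dormil" already present; 4 new (u, m, o, r)
  "desorun" → prefix "d" already present; 6 new (e, s, o, r, u, n)
  "galluta" → prefix "gal" already present; 4 new (l, u, t, a)
  "luka" → prefix "lu" already present; 2 new (k, a)
  "luvensar" → prefix "lu" already present; 6 new (v, e, n, s, a, r)
  "dormirun" → prefix "dormi" already present; 3 new (r, u, n)
  "runkaka" → prefix "run" already present; 4 new (k, a, k, a)
  "so" → prefix "s" already present; 1 new (o)
  "lurun" → prefix "lu" already present; 3 new (r, u, n)
  "runkavimi" → prefix "runka" already present; 4 new (v, i, m, i)
  "lusarbel" → prefix "lu" already present; 6 new (s, a, r, b, e, l)
Total nodes = 3 + 11 + 6 + 2 + 2 + 6 + 4 + 6 + 4 + 2 + 6 + 3 + 4 + 1 + 3 + 4 + 6 = 73

73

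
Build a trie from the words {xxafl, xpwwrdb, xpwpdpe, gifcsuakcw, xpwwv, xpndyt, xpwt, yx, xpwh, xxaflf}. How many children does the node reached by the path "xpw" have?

Follow the path "xpw" to its node, then look at its outgoing edges.
Characters that immediately follow "xpw" among the stored strings: {h, p, t, w}.
That node has 4 child edges.

4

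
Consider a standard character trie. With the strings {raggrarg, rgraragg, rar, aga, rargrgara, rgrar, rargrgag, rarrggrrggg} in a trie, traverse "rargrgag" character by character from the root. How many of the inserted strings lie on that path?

2

Check each prefix of "rargrgag" against the stored set — each match is an end-marker on the path.
Prefixes of the query that are stored words: "rar", "rargrgag"
Count: 2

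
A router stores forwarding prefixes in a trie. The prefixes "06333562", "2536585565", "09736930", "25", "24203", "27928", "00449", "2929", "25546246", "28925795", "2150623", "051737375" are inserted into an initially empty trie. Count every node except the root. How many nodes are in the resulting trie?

For each word, the new-node count is its length minus the longest prefix already in the trie:
  "06333562" → 8 new (0, 6, 3, 3, 3, 5, 6, 2)
  "2536585565" → 10 new (2, 5, 3, 6, 5, 8, 5, 5, 6, 5)
  "09736930" → prefix "0" already present; 7 new (9, 7, 3, 6, 9, 3, 0)
  "25" → prefix "25" already present; 0 new (none)
  "24203" → prefix "2" already present; 4 new (4, 2, 0, 3)
  "27928" → prefix "2" already present; 4 new (7, 9, 2, 8)
  "00449" → prefix "0" already present; 4 new (0, 4, 4, 9)
  "2929" → prefix "2" already present; 3 new (9, 2, 9)
  "25546246" → prefix "25" already present; 6 new (5, 4, 6, 2, 4, 6)
  "28925795" → prefix "2" already present; 7 new (8, 9, 2, 5, 7, 9, 5)
  "2150623" → prefix "2" already present; 6 new (1, 5, 0, 6, 2, 3)
  "051737375" → prefix "0" already present; 8 new (5, 1, 7, 3, 7, 3, 7, 5)
Total nodes = 8 + 10 + 7 + 0 + 4 + 4 + 4 + 3 + 6 + 7 + 6 + 8 = 67

67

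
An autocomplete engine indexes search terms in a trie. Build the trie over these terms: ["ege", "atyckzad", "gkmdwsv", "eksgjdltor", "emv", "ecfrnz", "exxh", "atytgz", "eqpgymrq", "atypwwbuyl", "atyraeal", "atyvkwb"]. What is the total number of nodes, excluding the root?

63

For each word, the new-node count is its length minus the longest prefix already in the trie:
  "ege" → 3 new (e, g, e)
  "atyckzad" → 8 new (a, t, y, c, k, z, a, d)
  "gkmdwsv" → 7 new (g, k, m, d, w, s, v)
  "eksgjdltor" → prefix "e" already present; 9 new (k, s, g, j, d, l, t, o, r)
  "emv" → prefix "e" already present; 2 new (m, v)
  "ecfrnz" → prefix "e" already present; 5 new (c, f, r, n, z)
  "exxh" → prefix "e" already present; 3 new (x, x, h)
  "atytgz" → prefix "aty" already present; 3 new (t, g, z)
  "eqpgymrq" → prefix "e" already present; 7 new (q, p, g, y, m, r, q)
  "atypwwbuyl" → prefix "aty" already present; 7 new (p, w, w, b, u, y, l)
  "atyraeal" → prefix "aty" already present; 5 new (r, a, e, a, l)
  "atyvkwb" → prefix "aty" already present; 4 new (v, k, w, b)
Total nodes = 3 + 8 + 7 + 9 + 2 + 5 + 3 + 3 + 7 + 7 + 5 + 4 = 63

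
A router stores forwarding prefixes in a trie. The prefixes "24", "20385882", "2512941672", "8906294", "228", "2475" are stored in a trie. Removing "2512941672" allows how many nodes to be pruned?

9

Walk "2512941672" from the leaf back toward the root, removing each node that no remaining word uses.
The suffix "512941672" (9 nodes) is used only by "2512941672"; the node for "2" still has the child "4", so pruning stops there.
Nodes removed: 9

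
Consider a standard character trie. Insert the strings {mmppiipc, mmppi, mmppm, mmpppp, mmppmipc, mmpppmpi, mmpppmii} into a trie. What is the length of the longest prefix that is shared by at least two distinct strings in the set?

6

The deepest shared node is where two words last agree before diverging.
e.g. "mmpppmii" and "mmpppmpi" share the prefix "mmpppm" of length 6; no pair shares a longer one.
Longest shared-prefix length: 6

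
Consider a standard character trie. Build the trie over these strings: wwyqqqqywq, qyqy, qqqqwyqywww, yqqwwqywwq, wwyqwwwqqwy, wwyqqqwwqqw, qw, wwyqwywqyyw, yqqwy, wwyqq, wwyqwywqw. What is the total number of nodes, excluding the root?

55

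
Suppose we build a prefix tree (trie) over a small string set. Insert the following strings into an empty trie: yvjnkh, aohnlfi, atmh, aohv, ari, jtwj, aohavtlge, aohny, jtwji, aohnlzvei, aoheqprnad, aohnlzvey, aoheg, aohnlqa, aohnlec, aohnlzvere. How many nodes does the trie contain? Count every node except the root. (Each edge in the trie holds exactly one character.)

50

Trace insertions, counting only characters that open a new branch:
  "yvjnkh" → 6 new (y, v, j, n, k, h)
  "aohnlfi" → 7 new (a, o, h, n, l, f, i)
  "atmh" → prefix "a" already present; 3 new (t, m, h)
  "aohv" → prefix "aoh" already present; 1 new (v)
  "ari" → prefix "a" already present; 2 new (r, i)
  "jtwj" → 4 new (j, t, w, j)
  "aohavtlge" → prefix "aoh" already present; 6 new (a, v, t, l, g, e)
  "aohny" → prefix "aohn" already present; 1 new (y)
  "jtwji" → prefix "jtwj" already present; 1 new (i)
  "aohnlzvei" → prefix "aohnl" already present; 4 new (z, v, e, i)
  "aoheqprnad" → prefix "aoh" already present; 7 new (e, q, p, r, n, a, d)
  "aohnlzvey" → prefix "aohnlzve" already present; 1 new (y)
  "aoheg" → prefix "aohe" already present; 1 new (g)
  "aohnlqa" → prefix "aohnl" already present; 2 new (q, a)
  "aohnlec" → prefix "aohnl" already present; 2 new (e, c)
  "aohnlzvere" → prefix "aohnlzve" already present; 2 new (r, e)
Total nodes = 6 + 7 + 3 + 1 + 2 + 4 + 6 + 1 + 1 + 4 + 7 + 1 + 1 + 2 + 2 + 2 = 50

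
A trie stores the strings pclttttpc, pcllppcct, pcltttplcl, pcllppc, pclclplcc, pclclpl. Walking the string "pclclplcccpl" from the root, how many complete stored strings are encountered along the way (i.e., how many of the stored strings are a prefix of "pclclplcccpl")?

Check each prefix of "pclclplcccpl" against the stored set — each match is an end-marker on the path.
Prefixes of the query that are stored words: "pclclpl", "pclclplcc"
Count: 2

2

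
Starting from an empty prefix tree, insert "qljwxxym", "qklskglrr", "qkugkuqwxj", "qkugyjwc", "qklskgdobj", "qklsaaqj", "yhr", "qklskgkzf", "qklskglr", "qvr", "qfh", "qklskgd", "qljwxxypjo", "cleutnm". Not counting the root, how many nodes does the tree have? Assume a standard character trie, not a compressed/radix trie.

For each word, the new-node count is its length minus the longest prefix already in the trie:
  "qljwxxym" → 8 new (q, l, j, w, x, x, y, m)
  "qklskglrr" → prefix "q" already present; 8 new (k, l, s, k, g, l, r, r)
  "qkugkuqwxj" → prefix "qk" already present; 8 new (u, g, k, u, q, w, x, j)
  "qkugyjwc" → prefix "qkug" already present; 4 new (y, j, w, c)
  "qklskgdobj" → prefix "qklskg" already present; 4 new (d, o, b, j)
  "qklsaaqj" → prefix "qkls" already present; 4 new (a, a, q, j)
  "yhr" → 3 new (y, h, r)
  "qklskgkzf" → prefix "qklskg" already present; 3 new (k, z, f)
  "qklskglr" → prefix "qklskglr" already present; 0 new (none)
  "qvr" → prefix "q" already present; 2 new (v, r)
  "qfh" → prefix "q" already present; 2 new (f, h)
  "qklskgd" → prefix "qklskgd" already present; 0 new (none)
  "qljwxxypjo" → prefix "qljwxxy" already present; 3 new (p, j, o)
  "cleutnm" → 7 new (c, l, e, u, t, n, m)
Total nodes = 8 + 8 + 8 + 4 + 4 + 4 + 3 + 3 + 0 + 2 + 2 + 0 + 3 + 7 = 56

56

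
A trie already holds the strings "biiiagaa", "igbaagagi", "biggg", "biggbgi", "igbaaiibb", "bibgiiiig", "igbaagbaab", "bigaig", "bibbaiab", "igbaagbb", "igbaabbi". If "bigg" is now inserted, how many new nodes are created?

0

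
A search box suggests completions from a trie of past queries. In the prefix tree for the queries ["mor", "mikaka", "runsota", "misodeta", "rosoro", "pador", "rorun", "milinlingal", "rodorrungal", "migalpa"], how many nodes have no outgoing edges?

10

Leaves are exactly the stored words that no other stored word extends.
Those words: "migalpa", "mikaka", "milinlingal", "misodeta", "mor", "pador", "rodorrungal", "rorun", "rosoro", "runsota"
Leaf count: 10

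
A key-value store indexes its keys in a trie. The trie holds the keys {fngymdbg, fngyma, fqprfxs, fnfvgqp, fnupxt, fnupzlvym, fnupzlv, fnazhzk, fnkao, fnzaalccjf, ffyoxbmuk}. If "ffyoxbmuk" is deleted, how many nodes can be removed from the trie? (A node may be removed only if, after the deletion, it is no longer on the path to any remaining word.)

A node on "ffyoxbmuk"'s path can go only if nothing else ends at it or branches off below it.
The suffix "fyoxbmuk" (8 nodes) is used only by "ffyoxbmuk"; the node for "f" still has the child "n", so pruning stops there.
Nodes removed: 8

8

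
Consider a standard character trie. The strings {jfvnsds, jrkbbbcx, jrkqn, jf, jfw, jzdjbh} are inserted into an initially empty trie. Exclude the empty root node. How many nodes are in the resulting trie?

22

Trie structure (* marks end of a word):
(root)
└─ j
   ├─ f *
   │  ├─ v
   │  │  └─ n
   │  │     └─ s
   │  │        └─ d
   │  │           └─ s *
   │  └─ w *
   ├─ r
   │  └─ k
   │     ├─ b
   │     │  └─ b
   │     │     └─ b
   │     │        └─ c
   │     │           └─ x *
   │     └─ q
   │        └─ n *
   └─ z
      └─ d
         └─ j
            └─ b
               └─ h *
Counting every labelled node above: 22.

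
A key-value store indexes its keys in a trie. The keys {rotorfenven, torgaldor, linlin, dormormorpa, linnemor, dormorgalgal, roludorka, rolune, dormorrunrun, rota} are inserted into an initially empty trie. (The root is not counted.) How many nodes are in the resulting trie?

64

For each word, the new-node count is its length minus the longest prefix already in the trie:
  "rotorfenven" → 11 new (r, o, t, o, r, f, e, n, v, e, n)
  "torgaldor" → 9 new (t, o, r, g, a, l, d, o, r)
  "linlin" → 6 new (l, i, n, l, i, n)
  "dormormorpa" → 11 new (d, o, r, m, o, r, m, o, r, p, a)
  "linnemor" → prefix "lin" already present; 5 new (n, e, m, o, r)
  "dormorgalgal" → prefix "dormor" already present; 6 new (g, a, l, g, a, l)
  "roludorka" → prefix "ro" already present; 7 new (l, u, d, o, r, k, a)
  "rolune" → prefix "rolu" already present; 2 new (n, e)
  "dormorrunrun" → prefix "dormor" already present; 6 new (r, u, n, r, u, n)
  "rota" → prefix "rot" already present; 1 new (a)
Total nodes = 11 + 9 + 6 + 11 + 5 + 6 + 7 + 2 + 6 + 1 = 64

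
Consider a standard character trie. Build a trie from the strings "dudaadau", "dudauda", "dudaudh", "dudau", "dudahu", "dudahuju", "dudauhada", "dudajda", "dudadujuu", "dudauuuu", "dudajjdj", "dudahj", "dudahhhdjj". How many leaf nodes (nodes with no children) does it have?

11

Leaves are exactly the stored words that no other stored word extends.
Those words: "dudaadau", "dudadujuu", "dudahhhdjj", "dudahj", "dudahuju", "dudajda", "dudajjdj", "dudauda", "dudaudh", "dudauhada", "dudauuuu"
Leaf count: 11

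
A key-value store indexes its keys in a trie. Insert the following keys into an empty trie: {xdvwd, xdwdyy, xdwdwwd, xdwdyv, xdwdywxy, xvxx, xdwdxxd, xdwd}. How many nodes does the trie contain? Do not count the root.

22

Trie structure (* marks end of a word):
(root)
└─ x
   ├─ d
   │  ├─ v
   │  │  └─ w
   │  │     └─ d *
   │  └─ w
   │     └─ d *
   │        ├─ w
   │        │  └─ w
   │        │     └─ d *
   │        ├─ x
   │        │  └─ x
   │        │     └─ d *
   │        └─ y
   │           ├─ v *
   │           ├─ w
   │           │  └─ x
   │           │     └─ y *
   │           └─ y *
   └─ v
      └─ x
         └─ x *
Counting every labelled node above: 22.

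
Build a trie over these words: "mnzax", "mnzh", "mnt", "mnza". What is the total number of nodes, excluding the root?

7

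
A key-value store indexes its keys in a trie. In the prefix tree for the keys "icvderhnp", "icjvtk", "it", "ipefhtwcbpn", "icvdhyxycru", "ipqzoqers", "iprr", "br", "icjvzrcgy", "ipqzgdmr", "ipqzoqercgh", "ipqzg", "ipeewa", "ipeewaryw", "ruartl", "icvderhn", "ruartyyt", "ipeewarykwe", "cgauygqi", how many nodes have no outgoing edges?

Leaves are exactly the stored words that no other stored word extends.
Those words: "br", "cgauygqi", "icjvtk", "icjvzrcgy", "icvderhnp", "icvdhyxycru", "ipeewarykwe", "ipeewaryw", "ipefhtwcbpn", "ipqzgdmr", "ipqzoqercgh", "ipqzoqers", "iprr", "it", "ruartl", "ruartyyt"
Leaf count: 16

16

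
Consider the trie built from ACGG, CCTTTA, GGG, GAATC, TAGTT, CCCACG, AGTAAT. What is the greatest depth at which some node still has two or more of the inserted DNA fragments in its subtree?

The deepest shared node is where two words last agree before diverging.
"CCCACG" and "CCTTTA" agree on "CC" (2 characters) before diverging; nothing deeper is shared.
Longest shared-prefix length: 2

2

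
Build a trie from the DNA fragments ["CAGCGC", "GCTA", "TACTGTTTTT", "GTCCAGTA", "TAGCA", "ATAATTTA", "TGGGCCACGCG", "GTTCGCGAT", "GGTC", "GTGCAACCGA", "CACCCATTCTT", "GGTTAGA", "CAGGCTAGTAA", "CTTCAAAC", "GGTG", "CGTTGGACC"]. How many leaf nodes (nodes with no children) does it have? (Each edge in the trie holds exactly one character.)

16

Leaves are exactly the stored words that no other stored word extends.
Those words: "ATAATTTA", "CACCCATTCTT", "CAGCGC", "CAGGCTAGTAA", "CGTTGGACC", "CTTCAAAC", "GCTA", "GGTC", "GGTG", "GGTTAGA", "GTCCAGTA", "GTGCAACCGA", "GTTCGCGAT", "TACTGTTTTT", "TAGCA", "TGGGCCACGCG"
Leaf count: 16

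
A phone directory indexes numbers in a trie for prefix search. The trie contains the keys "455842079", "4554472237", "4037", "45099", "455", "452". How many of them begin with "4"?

6

Filter for entries beginning with "4":
Words under "4": 4037, 45099, 452, 455, 4554472237, 455842079
Count: 6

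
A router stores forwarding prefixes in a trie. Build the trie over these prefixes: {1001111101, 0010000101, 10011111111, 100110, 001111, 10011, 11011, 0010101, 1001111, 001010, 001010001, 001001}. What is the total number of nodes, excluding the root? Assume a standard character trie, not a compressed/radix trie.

38

Insert word by word; a character creates a node only if that edge doesn't already exist:
  "1001111101" → 10 new (1, 0, 0, 1, 1, 1, 1, 1, 0, 1)
  "0010000101" → 10 new (0, 0, 1, 0, 0, 0, 0, 1, 0, 1)
  "10011111111" → prefix "10011111" already present; 3 new (1, 1, 1)
  "100110" → prefix "10011" already present; 1 new (0)
  "001111" → prefix "001" already present; 3 new (1, 1, 1)
  "10011" → prefix "10011" already present; 0 new (none)
  "11011" → prefix "1" already present; 4 new (1, 0, 1, 1)
  "0010101" → prefix "0010" already present; 3 new (1, 0, 1)
  "1001111" → prefix "1001111" already present; 0 new (none)
  "001010" → prefix "001010" already present; 0 new (none)
  "001010001" → prefix "001010" already present; 3 new (0, 0, 1)
  "001001" → prefix "00100" already present; 1 new (1)
Total nodes = 10 + 10 + 3 + 1 + 3 + 0 + 4 + 3 + 0 + 0 + 3 + 1 = 38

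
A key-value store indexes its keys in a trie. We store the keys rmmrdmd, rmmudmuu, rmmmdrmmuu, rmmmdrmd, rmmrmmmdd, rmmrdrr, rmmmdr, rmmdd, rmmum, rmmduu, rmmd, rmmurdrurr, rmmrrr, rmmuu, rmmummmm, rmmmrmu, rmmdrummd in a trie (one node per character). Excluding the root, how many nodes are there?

52

Count nodes per top-level branch (shared prefixes stored once):
  'r'-branch (rmmd, rmmdd, rmmdrummd, rmmduu, rmmmdr, rmmmdrmd, rmmmdrmmuu, rmmmrmu, rmmrdmd, rmmrdrr, rmmrmmmdd, rmmrrr, rmmudmuu, rmmum, rmmummmm, rmmurdrurr, rmmuu): 52 nodes
Sum: 52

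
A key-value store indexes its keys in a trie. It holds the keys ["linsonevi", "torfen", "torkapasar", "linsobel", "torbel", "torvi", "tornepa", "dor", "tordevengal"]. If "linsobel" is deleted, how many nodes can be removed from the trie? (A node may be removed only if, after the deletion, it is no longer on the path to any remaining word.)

After clearing the end-marker at "linsobel", prune upward until reaching a node still needed by another word.
The suffix "bel" (3 nodes) is used only by "linsobel"; the node for "linso" still has the child "n", so pruning stops there.
Nodes removed: 3

3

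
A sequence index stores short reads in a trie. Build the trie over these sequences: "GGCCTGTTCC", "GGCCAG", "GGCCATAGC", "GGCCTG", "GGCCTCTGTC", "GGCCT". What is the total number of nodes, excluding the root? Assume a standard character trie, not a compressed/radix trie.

Trie structure (* marks end of a word):
(root)
└─ G
   └─ G
      └─ C
         └─ C
            ├─ A
            │  ├─ G *
            │  └─ T
            │     └─ A
            │        └─ G
            │           └─ C *
            └─ T *
               ├─ C
               │  └─ T
               │     └─ G
               │        └─ T
               │           └─ C *
               └─ G *
                  └─ T
                     └─ T
                        └─ C
                           └─ C *
Counting every labelled node above: 21.

21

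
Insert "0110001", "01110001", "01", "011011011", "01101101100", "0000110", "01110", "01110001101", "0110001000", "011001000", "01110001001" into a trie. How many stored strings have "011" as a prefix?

Filter for entries beginning with "011":
Words under "011": 0110001, 0110001000, 011001000, 011011011, 01101101100, 01110, 01110001, 01110001001, 01110001101
Count: 9

9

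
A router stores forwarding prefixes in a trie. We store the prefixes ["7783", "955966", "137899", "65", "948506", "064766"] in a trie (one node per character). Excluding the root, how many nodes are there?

29

For each word, the new-node count is its length minus the longest prefix already in the trie:
  "7783" → 4 new (7, 7, 8, 3)
  "955966" → 6 new (9, 5, 5, 9, 6, 6)
  "137899" → 6 new (1, 3, 7, 8, 9, 9)
  "65" → 2 new (6, 5)
  "948506" → prefix "9" already present; 5 new (4, 8, 5, 0, 6)
  "064766" → 6 new (0, 6, 4, 7, 6, 6)
Total nodes = 4 + 6 + 6 + 2 + 5 + 6 = 29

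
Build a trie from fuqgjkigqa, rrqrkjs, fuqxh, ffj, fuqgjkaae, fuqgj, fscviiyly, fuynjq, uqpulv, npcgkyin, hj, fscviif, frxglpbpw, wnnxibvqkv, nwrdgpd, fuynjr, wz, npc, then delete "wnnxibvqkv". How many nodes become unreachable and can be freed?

Walk "wnnxibvqkv" from the leaf back toward the root, removing each node that no remaining word uses.
The suffix "nnxibvqkv" (9 nodes) is used only by "wnnxibvqkv"; the node for "w" still has the child "z", so pruning stops there.
Nodes removed: 9

9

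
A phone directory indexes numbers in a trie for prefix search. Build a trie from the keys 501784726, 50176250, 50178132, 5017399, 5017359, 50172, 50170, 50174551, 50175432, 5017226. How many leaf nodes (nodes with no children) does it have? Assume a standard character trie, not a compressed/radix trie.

Leaves are exactly the stored words that no other stored word extends.
Those words: "50170", "5017226", "5017359", "5017399", "50174551", "50175432", "50176250", "50178132", "501784726"
Leaf count: 9

9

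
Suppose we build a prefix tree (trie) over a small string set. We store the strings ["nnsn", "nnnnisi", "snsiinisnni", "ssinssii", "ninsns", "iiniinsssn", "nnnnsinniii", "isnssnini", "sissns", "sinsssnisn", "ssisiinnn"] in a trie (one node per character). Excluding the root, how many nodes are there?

For each word, the new-node count is its length minus the longest prefix already in the trie:
  "nnsn" → 4 new (n, n, s, n)
  "nnnnisi" → prefix "nn" already present; 5 new (n, n, i, s, i)
  "snsiinisnni" → 11 new (s, n, s, i, i, n, i, s, n, n, i)
  "ssinssii" → prefix "s" already present; 7 new (s, i, n, s, s, i, i)
  "ninsns" → prefix "n" already present; 5 new (i, n, s, n, s)
  "iiniinsssn" → 10 new (i, i, n, i, i, n, s, s, s, n)
  "nnnnsinniii" → prefix "nnnn" already present; 7 new (s, i, n, n, i, i, i)
  "isnssnini" → prefix "i" already present; 8 new (s, n, s, s, n, i, n, i)
  "sissns" → prefix "s" already present; 5 new (i, s, s, n, s)
  "sinsssnisn" → prefix "si" already present; 8 new (n, s, s, s, n, i, s, n)
  "ssisiinnn" → prefix "ssi" already present; 6 new (s, i, i, n, n, n)
Total nodes = 4 + 5 + 11 + 7 + 5 + 10 + 7 + 8 + 5 + 8 + 6 = 76

76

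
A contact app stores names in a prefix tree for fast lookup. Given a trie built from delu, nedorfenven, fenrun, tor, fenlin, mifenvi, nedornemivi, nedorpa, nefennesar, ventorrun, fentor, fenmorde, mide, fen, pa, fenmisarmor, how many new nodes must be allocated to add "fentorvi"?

The longest prefix of "fentorvi" already in the trie is "fentor" (length 6).
So 8 − 6 = 2 new nodes.

2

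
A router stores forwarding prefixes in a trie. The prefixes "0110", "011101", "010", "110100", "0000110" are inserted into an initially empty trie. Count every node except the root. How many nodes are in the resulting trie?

For each word, the new-node count is its length minus the longest prefix already in the trie:
  "0110" → 4 new (0, 1, 1, 0)
  "011101" → prefix "011" already present; 3 new (1, 0, 1)
  "010" → prefix "01" already present; 1 new (0)
  "110100" → 6 new (1, 1, 0, 1, 0, 0)
  "0000110" → prefix "0" already present; 6 new (0, 0, 0, 1, 1, 0)
Total nodes = 4 + 3 + 1 + 6 + 6 = 20

20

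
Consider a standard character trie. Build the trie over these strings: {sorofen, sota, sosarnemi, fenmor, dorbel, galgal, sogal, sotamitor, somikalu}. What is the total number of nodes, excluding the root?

Trace insertions, counting only characters that open a new branch:
  "sorofen" → 7 new (s, o, r, o, f, e, n)
  "sota" → prefix "so" already present; 2 new (t, a)
  "sosarnemi" → prefix "so" already present; 7 new (s, a, r, n, e, m, i)
  "fenmor" → 6 new (f, e, n, m, o, r)
  "dorbel" → 6 new (d, o, r, b, e, l)
  "galgal" → 6 new (g, a, l, g, a, l)
  "sogal" → prefix "so" already present; 3 new (g, a, l)
  "sotamitor" → prefix "sota" already present; 5 new (m, i, t, o, r)
  "somikalu" → prefix "so" already present; 6 new (m, i, k, a, l, u)
Total nodes = 7 + 2 + 7 + 6 + 6 + 6 + 3 + 5 + 6 = 48

48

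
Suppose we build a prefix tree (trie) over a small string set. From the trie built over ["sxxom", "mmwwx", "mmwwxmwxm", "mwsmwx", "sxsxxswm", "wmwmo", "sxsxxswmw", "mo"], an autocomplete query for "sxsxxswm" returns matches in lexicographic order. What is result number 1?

sxsxxswm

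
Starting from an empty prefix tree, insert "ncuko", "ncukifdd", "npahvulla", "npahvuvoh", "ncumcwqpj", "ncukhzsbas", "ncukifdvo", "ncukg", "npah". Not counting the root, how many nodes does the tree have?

For each word, the new-node count is its length minus the longest prefix already in the trie:
  "ncuko" → 5 new (n, c, u, k, o)
  "ncukifdd" → prefix "ncuk" already present; 4 new (i, f, d, d)
  "npahvulla" → prefix "n" already present; 8 new (p, a, h, v, u, l, l, a)
  "npahvuvoh" → prefix "npahvu" already present; 3 new (v, o, h)
  "ncumcwqpj" → prefix "ncu" already present; 6 new (m, c, w, q, p, j)
  "ncukhzsbas" → prefix "ncuk" already present; 6 new (h, z, s, b, a, s)
  "ncukifdvo" → prefix "ncukifd" already present; 2 new (v, o)
  "ncukg" → prefix "ncuk" already present; 1 new (g)
  "npah" → prefix "npah" already present; 0 new (none)
Total nodes = 5 + 4 + 8 + 3 + 6 + 6 + 2 + 1 + 0 = 35

35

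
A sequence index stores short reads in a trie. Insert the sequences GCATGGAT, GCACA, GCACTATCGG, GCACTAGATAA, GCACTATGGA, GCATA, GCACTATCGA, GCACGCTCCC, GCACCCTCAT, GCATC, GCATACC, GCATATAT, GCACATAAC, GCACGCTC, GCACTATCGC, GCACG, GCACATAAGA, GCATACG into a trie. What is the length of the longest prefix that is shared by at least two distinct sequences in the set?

9

Equivalently: take the maximum, over all pairs, of their longest common prefix length.
e.g. "GCACTATCGA" and "GCACTATCGC" share the prefix "GCACTATCG" of length 9; no pair shares a longer one.
Longest shared-prefix length: 9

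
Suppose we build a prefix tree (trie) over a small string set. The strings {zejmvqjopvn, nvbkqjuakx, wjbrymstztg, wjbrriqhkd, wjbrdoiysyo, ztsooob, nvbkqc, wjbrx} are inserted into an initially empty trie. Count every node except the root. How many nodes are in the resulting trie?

Insert word by word; a character creates a node only if that edge doesn't already exist:
  "zejmvqjopvn" → 11 new (z, e, j, m, v, q, j, o, p, v, n)
  "nvbkqjuakx" → 10 new (n, v, b, k, q, j, u, a, k, x)
  "wjbrymstztg" → 11 new (w, j, b, r, y, m, s, t, z, t, g)
  "wjbrriqhkd" → prefix "wjbr" already present; 6 new (r, i, q, h, k, d)
  "wjbrdoiysyo" → prefix "wjbr" already present; 7 new (d, o, i, y, s, y, o)
  "ztsooob" → prefix "z" already present; 6 new (t, s, o, o, o, b)
  "nvbkqc" → prefix "nvbkq" already present; 1 new (c)
  "wjbrx" → prefix "wjbr" already present; 1 new (x)
Total nodes = 11 + 10 + 11 + 6 + 7 + 6 + 1 + 1 = 53

53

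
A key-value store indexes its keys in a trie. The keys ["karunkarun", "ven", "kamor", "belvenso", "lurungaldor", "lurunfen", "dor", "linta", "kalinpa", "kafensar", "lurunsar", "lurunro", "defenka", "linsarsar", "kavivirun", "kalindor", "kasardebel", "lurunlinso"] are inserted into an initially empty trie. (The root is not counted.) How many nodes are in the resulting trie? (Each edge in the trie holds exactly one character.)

Trace insertions, counting only characters that open a new branch:
  "karunkarun" → 10 new (k, a, r, u, n, k, a, r, u, n)
  "ven" → 3 new (v, e, n)
  "kamor" → prefix "ka" already present; 3 new (m, o, r)
  "belvenso" → 8 new (b, e, l, v, e, n, s, o)
  "lurungaldor" → 11 new (l, u, r, u, n, g, a, l, d, o, r)
  "lurunfen" → prefix "lurun" already present; 3 new (f, e, n)
  "dor" → 3 new (d, o, r)
  "linta" → prefix "l" already present; 4 new (i, n, t, a)
  "kalinpa" → prefix "ka" already present; 5 new (l, i, n, p, a)
  "kafensar" → prefix "ka" already present; 6 new (f, e, n, s, a, r)
  "lurunsar" → prefix "lurun" already present; 3 new (s, a, r)
  "lurunro" → prefix "lurun" already present; 2 new (r, o)
  "defenka" → prefix "d" already present; 6 new (e, f, e, n, k, a)
  "linsarsar" → prefix "lin" already present; 6 new (s, a, r, s, a, r)
  "kavivirun" → prefix "ka" already present; 7 new (v, i, v, i, r, u, n)
  "kalindor" → prefix "kalin" already present; 3 new (d, o, r)
  "kasardebel" → prefix "ka" already present; 8 new (s, a, r, d, e, b, e, l)
  "lurunlinso" → prefix "lurun" already present; 5 new (l, i, n, s, o)
Total nodes = 10 + 3 + 3 + 8 + 11 + 3 + 3 + 4 + 5 + 6 + 3 + 2 + 6 + 6 + 7 + 3 + 8 + 5 = 96

96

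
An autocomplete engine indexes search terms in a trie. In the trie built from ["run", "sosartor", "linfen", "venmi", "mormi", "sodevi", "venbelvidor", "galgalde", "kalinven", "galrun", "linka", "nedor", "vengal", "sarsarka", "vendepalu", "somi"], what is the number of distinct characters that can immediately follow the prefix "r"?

Walk "r" from the root, arriving at one node.
Characters that immediately follow "r" among the stored strings: {u}.
That node has 1 child edge.

1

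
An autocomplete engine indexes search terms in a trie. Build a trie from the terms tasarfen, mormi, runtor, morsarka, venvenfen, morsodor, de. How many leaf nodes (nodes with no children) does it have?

7

A leaf is a node with no children — equivalently, the end of a word that is not a proper prefix of any other stored word.
Those words: "de", "mormi", "morsarka", "morsodor", "runtor", "tasarfen", "venvenfen"
Leaf count: 7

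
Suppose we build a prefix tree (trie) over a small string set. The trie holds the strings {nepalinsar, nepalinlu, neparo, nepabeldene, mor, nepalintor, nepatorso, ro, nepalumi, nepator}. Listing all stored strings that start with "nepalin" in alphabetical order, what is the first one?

nepalinlu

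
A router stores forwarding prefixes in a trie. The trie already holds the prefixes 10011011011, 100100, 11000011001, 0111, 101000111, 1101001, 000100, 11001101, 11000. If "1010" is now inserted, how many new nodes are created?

"1010" is already a full path in the trie; only an end-marker is added.
No new nodes are needed: 0.

0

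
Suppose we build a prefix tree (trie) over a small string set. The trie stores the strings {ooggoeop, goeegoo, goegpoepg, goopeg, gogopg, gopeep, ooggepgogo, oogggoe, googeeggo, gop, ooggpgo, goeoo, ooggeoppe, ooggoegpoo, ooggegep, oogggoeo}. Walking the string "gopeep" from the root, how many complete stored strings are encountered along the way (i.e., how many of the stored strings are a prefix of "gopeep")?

2

Walk "gopeep" from the root; an end-of-word marker is hit whenever a stored word is a prefix of "gopeep".
Prefixes of the query that are stored words: "gop", "gopeep"
Count: 2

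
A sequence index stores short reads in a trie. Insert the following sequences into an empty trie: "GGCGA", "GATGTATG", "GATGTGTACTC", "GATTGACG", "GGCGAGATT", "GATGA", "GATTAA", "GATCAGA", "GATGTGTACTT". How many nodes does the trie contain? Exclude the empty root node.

35

Count nodes per top-level branch (shared prefixes stored once):
  'G'-branch (GATCAGA, GATGA, GATGTATG, GATGTGTACTC, GATGTGTACTT, GATTAA, GATTGACG, GGCGA, GGCGAGATT): 35 nodes
Sum: 35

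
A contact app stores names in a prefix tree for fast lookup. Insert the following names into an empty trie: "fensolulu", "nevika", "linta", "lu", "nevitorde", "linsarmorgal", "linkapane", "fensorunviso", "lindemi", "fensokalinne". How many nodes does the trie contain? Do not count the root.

Trace insertions, counting only characters that open a new branch:
  "fensolulu" → 9 new (f, e, n, s, o, l, u, l, u)
  "nevika" → 6 new (n, e, v, i, k, a)
  "linta" → 5 new (l, i, n, t, a)
  "lu" → prefix "l" already present; 1 new (u)
  "nevitorde" → prefix "nevi" already present; 5 new (t, o, r, d, e)
  "linsarmorgal" → prefix "lin" already present; 9 new (s, a, r, m, o, r, g, a, l)
  "linkapane" → prefix "lin" already present; 6 new (k, a, p, a, n, e)
  "fensorunviso" → prefix "fenso" already present; 7 new (r, u, n, v, i, s, o)
  "lindemi" → prefix "lin" already present; 4 new (d, e, m, i)
  "fensokalinne" → prefix "fenso" already present; 7 new (k, a, l, i, n, n, e)
Total nodes = 9 + 6 + 5 + 1 + 5 + 9 + 6 + 7 + 4 + 7 = 59

59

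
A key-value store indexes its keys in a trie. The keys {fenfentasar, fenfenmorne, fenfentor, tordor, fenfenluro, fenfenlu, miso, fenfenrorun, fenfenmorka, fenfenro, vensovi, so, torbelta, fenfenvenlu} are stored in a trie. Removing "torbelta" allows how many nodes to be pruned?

Walk "torbelta" from the leaf back toward the root, removing each node that no remaining word uses.
The suffix "belta" (5 nodes) is used only by "torbelta"; the node for "tor" still has the child "d", so pruning stops there.
Nodes removed: 5

5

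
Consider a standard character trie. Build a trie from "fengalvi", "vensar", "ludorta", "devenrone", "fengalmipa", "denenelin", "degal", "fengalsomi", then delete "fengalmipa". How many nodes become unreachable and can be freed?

4

A node on "fengalmipa"'s path can go only if nothing else ends at it or branches off below it.
The suffix "mipa" (4 nodes) is used only by "fengalmipa"; the node for "fengal" still has the child "v", so pruning stops there.
Nodes removed: 4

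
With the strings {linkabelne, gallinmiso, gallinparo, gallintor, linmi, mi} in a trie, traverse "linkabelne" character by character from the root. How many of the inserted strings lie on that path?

1

Walk "linkabelne" from the root; an end-of-word marker is hit whenever a stored word is a prefix of "linkabelne".
Prefixes of the query that are stored words: "linkabelne"
Count: 1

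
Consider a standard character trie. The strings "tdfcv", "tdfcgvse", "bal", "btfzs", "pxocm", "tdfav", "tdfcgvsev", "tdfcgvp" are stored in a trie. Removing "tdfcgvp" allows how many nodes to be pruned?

A node on "tdfcgvp"'s path can go only if nothing else ends at it or branches off below it.
The suffix "p" (1 node) is used only by "tdfcgvp"; the node for "tdfcgv" still has the child "s", so pruning stops there.
Nodes removed: 1

1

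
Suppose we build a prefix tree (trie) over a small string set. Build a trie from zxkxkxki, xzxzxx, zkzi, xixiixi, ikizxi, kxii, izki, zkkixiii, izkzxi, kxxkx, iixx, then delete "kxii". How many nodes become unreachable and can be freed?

Walk "kxii" from the leaf back toward the root, removing each node that no remaining word uses.
The suffix "ii" (2 nodes) is used only by "kxii"; the node for "kx" still has the child "x", so pruning stops there.
Nodes removed: 2

2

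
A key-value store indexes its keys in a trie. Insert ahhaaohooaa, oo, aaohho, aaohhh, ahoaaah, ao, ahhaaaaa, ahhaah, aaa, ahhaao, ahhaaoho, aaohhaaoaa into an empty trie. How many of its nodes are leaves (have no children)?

10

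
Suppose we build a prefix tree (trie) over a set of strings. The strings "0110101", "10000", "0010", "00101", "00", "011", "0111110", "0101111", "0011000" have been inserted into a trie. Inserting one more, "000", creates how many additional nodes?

1

"00" is already a path in the trie; the remaining "0" must be added.
So 3 − 2 = 1 new nodes.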